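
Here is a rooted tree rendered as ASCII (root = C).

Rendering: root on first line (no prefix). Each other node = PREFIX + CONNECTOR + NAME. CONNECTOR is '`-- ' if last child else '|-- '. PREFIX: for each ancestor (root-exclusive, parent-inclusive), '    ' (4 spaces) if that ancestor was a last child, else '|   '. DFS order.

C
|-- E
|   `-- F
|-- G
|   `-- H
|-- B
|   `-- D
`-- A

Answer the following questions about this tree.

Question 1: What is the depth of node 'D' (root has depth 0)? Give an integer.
Answer: 2

Derivation:
Path from root to D: C -> B -> D
Depth = number of edges = 2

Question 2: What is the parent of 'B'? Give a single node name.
Answer: C

Derivation:
Scan adjacency: B appears as child of C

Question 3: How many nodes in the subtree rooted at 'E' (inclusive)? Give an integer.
Answer: 2

Derivation:
Subtree rooted at E contains: E, F
Count = 2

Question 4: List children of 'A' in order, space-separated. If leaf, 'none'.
Answer: none

Derivation:
Node A's children (from adjacency): (leaf)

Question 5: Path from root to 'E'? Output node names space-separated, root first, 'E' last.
Answer: C E

Derivation:
Walk down from root: C -> E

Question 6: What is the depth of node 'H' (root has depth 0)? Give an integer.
Path from root to H: C -> G -> H
Depth = number of edges = 2

Answer: 2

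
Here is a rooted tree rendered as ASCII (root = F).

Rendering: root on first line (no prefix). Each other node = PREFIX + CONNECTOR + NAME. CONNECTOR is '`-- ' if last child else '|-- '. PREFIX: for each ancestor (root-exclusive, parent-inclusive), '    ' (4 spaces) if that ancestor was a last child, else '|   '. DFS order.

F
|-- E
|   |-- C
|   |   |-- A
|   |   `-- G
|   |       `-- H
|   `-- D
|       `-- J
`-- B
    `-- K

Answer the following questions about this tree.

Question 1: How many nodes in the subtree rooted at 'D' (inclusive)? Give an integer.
Answer: 2

Derivation:
Subtree rooted at D contains: D, J
Count = 2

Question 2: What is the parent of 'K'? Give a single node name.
Scan adjacency: K appears as child of B

Answer: B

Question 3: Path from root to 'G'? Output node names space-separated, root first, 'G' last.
Walk down from root: F -> E -> C -> G

Answer: F E C G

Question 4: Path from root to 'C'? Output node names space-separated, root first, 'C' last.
Walk down from root: F -> E -> C

Answer: F E C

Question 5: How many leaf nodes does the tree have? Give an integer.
Answer: 4

Derivation:
Leaves (nodes with no children): A, H, J, K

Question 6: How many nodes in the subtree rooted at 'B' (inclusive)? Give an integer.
Subtree rooted at B contains: B, K
Count = 2

Answer: 2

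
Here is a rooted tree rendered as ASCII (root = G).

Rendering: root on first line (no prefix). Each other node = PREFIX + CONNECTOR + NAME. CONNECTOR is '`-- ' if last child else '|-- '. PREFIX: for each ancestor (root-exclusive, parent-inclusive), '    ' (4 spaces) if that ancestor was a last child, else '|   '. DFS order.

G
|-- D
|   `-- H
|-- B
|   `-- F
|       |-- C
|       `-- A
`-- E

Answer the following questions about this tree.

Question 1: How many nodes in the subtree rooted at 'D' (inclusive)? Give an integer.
Answer: 2

Derivation:
Subtree rooted at D contains: D, H
Count = 2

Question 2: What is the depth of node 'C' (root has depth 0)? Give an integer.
Answer: 3

Derivation:
Path from root to C: G -> B -> F -> C
Depth = number of edges = 3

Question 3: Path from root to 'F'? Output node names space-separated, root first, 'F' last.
Walk down from root: G -> B -> F

Answer: G B F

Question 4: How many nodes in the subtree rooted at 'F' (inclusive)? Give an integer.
Subtree rooted at F contains: A, C, F
Count = 3

Answer: 3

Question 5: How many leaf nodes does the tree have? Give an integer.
Answer: 4

Derivation:
Leaves (nodes with no children): A, C, E, H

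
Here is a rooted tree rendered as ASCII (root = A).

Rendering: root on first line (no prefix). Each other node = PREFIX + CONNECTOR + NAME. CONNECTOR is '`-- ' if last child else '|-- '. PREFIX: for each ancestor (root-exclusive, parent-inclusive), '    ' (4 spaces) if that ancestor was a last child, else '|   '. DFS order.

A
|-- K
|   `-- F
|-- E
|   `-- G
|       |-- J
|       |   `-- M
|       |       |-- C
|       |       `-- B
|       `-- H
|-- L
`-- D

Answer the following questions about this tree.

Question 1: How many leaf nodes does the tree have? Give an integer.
Leaves (nodes with no children): B, C, D, F, H, L

Answer: 6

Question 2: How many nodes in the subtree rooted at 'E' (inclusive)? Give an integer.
Answer: 7

Derivation:
Subtree rooted at E contains: B, C, E, G, H, J, M
Count = 7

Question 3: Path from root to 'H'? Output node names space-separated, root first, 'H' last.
Walk down from root: A -> E -> G -> H

Answer: A E G H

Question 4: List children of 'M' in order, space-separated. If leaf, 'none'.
Answer: C B

Derivation:
Node M's children (from adjacency): C, B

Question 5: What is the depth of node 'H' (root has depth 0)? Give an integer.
Answer: 3

Derivation:
Path from root to H: A -> E -> G -> H
Depth = number of edges = 3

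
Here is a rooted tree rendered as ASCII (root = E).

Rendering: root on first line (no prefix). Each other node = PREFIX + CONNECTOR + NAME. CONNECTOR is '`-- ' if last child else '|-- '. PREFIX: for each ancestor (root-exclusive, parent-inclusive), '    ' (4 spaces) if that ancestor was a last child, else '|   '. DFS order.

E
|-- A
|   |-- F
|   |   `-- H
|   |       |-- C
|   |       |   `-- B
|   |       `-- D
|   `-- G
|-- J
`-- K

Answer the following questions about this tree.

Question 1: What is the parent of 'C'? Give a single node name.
Answer: H

Derivation:
Scan adjacency: C appears as child of H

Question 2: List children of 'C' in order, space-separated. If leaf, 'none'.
Node C's children (from adjacency): B

Answer: B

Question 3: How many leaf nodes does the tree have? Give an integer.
Answer: 5

Derivation:
Leaves (nodes with no children): B, D, G, J, K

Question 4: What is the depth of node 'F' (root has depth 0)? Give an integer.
Path from root to F: E -> A -> F
Depth = number of edges = 2

Answer: 2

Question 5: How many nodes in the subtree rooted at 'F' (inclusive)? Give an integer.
Subtree rooted at F contains: B, C, D, F, H
Count = 5

Answer: 5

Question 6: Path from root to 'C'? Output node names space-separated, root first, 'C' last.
Walk down from root: E -> A -> F -> H -> C

Answer: E A F H C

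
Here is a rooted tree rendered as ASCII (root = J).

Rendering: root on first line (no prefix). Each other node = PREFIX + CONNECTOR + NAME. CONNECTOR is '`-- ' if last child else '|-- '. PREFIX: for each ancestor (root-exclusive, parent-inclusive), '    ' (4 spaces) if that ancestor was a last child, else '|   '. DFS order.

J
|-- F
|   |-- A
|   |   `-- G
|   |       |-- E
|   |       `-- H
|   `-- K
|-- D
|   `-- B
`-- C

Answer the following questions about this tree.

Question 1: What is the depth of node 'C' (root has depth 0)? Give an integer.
Answer: 1

Derivation:
Path from root to C: J -> C
Depth = number of edges = 1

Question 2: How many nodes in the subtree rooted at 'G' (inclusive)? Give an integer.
Answer: 3

Derivation:
Subtree rooted at G contains: E, G, H
Count = 3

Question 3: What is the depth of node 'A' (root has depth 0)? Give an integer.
Answer: 2

Derivation:
Path from root to A: J -> F -> A
Depth = number of edges = 2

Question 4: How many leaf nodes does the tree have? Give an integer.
Leaves (nodes with no children): B, C, E, H, K

Answer: 5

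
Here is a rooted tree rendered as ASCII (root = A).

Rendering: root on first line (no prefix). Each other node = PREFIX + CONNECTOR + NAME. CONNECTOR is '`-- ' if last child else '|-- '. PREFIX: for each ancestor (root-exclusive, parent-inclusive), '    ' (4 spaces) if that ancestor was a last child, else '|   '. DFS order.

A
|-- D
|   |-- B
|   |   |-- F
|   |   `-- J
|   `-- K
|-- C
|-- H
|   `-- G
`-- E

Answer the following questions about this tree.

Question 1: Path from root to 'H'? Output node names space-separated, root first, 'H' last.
Walk down from root: A -> H

Answer: A H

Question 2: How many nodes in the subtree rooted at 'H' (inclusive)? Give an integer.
Subtree rooted at H contains: G, H
Count = 2

Answer: 2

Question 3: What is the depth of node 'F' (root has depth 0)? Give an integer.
Path from root to F: A -> D -> B -> F
Depth = number of edges = 3

Answer: 3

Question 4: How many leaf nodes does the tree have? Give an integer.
Leaves (nodes with no children): C, E, F, G, J, K

Answer: 6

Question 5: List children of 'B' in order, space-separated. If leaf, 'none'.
Node B's children (from adjacency): F, J

Answer: F J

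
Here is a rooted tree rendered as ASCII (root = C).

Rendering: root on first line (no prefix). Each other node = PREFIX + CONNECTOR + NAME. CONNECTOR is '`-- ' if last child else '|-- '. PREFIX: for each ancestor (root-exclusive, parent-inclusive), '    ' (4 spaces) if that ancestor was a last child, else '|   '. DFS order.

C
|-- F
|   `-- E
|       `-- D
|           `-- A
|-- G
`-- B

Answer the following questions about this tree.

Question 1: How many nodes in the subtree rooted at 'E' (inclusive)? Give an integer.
Answer: 3

Derivation:
Subtree rooted at E contains: A, D, E
Count = 3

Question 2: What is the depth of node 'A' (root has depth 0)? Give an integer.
Answer: 4

Derivation:
Path from root to A: C -> F -> E -> D -> A
Depth = number of edges = 4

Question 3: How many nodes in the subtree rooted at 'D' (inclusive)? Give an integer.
Subtree rooted at D contains: A, D
Count = 2

Answer: 2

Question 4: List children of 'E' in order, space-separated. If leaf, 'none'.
Answer: D

Derivation:
Node E's children (from adjacency): D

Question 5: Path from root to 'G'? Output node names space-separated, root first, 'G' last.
Answer: C G

Derivation:
Walk down from root: C -> G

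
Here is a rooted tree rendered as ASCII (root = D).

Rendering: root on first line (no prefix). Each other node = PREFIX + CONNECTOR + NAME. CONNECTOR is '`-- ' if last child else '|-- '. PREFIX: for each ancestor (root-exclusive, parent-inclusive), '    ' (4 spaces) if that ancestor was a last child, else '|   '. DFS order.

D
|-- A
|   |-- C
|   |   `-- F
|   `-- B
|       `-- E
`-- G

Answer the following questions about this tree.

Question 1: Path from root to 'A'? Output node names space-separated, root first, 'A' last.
Walk down from root: D -> A

Answer: D A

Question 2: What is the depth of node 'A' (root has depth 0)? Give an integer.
Path from root to A: D -> A
Depth = number of edges = 1

Answer: 1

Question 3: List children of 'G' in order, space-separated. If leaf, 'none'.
Node G's children (from adjacency): (leaf)

Answer: none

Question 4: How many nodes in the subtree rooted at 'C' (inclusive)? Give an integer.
Answer: 2

Derivation:
Subtree rooted at C contains: C, F
Count = 2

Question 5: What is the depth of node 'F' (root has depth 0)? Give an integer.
Answer: 3

Derivation:
Path from root to F: D -> A -> C -> F
Depth = number of edges = 3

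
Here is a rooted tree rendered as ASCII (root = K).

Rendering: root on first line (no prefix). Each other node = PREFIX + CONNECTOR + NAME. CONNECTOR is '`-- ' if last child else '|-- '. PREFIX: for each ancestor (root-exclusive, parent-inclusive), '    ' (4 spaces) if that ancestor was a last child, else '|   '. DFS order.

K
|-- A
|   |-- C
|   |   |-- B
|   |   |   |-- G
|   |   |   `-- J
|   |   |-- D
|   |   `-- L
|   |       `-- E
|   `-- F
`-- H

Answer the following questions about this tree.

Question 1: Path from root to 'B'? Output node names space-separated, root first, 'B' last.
Walk down from root: K -> A -> C -> B

Answer: K A C B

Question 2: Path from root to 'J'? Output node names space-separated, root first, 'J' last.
Answer: K A C B J

Derivation:
Walk down from root: K -> A -> C -> B -> J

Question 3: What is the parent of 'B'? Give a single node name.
Scan adjacency: B appears as child of C

Answer: C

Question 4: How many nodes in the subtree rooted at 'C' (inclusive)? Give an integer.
Answer: 7

Derivation:
Subtree rooted at C contains: B, C, D, E, G, J, L
Count = 7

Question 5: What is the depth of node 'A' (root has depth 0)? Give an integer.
Answer: 1

Derivation:
Path from root to A: K -> A
Depth = number of edges = 1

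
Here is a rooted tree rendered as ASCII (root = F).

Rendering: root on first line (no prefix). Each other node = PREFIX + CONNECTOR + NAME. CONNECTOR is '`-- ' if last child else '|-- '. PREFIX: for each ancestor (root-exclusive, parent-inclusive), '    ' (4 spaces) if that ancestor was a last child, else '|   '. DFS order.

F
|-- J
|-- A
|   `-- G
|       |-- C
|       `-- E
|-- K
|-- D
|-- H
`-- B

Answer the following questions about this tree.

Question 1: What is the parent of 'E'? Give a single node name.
Scan adjacency: E appears as child of G

Answer: G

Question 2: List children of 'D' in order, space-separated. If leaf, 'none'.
Answer: none

Derivation:
Node D's children (from adjacency): (leaf)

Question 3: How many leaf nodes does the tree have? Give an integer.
Answer: 7

Derivation:
Leaves (nodes with no children): B, C, D, E, H, J, K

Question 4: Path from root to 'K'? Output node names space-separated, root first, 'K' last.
Answer: F K

Derivation:
Walk down from root: F -> K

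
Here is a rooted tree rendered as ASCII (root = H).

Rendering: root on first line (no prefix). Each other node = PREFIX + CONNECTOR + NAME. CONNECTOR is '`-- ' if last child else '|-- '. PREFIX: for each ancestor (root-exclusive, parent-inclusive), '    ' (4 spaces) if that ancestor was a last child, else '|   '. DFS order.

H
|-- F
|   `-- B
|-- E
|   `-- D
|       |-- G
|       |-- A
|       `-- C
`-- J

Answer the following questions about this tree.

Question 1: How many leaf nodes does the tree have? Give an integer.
Answer: 5

Derivation:
Leaves (nodes with no children): A, B, C, G, J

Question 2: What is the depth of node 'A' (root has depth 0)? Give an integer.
Path from root to A: H -> E -> D -> A
Depth = number of edges = 3

Answer: 3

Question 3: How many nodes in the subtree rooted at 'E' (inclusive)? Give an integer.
Subtree rooted at E contains: A, C, D, E, G
Count = 5

Answer: 5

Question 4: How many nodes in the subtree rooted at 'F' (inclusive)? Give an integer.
Answer: 2

Derivation:
Subtree rooted at F contains: B, F
Count = 2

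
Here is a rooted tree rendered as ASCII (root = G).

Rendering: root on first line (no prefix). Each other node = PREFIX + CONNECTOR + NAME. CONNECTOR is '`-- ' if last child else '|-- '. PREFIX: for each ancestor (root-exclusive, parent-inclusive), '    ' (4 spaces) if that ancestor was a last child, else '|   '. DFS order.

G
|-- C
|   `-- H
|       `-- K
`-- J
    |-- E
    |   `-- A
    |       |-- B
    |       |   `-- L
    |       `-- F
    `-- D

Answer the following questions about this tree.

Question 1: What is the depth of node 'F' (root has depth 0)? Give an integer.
Path from root to F: G -> J -> E -> A -> F
Depth = number of edges = 4

Answer: 4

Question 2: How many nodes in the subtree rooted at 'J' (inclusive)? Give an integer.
Answer: 7

Derivation:
Subtree rooted at J contains: A, B, D, E, F, J, L
Count = 7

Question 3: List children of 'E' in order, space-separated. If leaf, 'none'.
Answer: A

Derivation:
Node E's children (from adjacency): A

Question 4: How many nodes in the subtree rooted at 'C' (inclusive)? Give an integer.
Subtree rooted at C contains: C, H, K
Count = 3

Answer: 3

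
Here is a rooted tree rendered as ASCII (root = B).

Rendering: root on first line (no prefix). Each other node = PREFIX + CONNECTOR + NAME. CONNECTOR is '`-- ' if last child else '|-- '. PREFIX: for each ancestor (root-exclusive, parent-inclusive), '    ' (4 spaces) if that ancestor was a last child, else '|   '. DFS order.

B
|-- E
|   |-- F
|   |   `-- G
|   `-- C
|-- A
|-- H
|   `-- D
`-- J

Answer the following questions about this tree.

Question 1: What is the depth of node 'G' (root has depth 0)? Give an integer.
Answer: 3

Derivation:
Path from root to G: B -> E -> F -> G
Depth = number of edges = 3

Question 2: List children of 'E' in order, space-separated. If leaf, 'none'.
Node E's children (from adjacency): F, C

Answer: F C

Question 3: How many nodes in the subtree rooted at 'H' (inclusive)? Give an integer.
Answer: 2

Derivation:
Subtree rooted at H contains: D, H
Count = 2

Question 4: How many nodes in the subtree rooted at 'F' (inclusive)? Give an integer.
Answer: 2

Derivation:
Subtree rooted at F contains: F, G
Count = 2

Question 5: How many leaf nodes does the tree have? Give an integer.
Answer: 5

Derivation:
Leaves (nodes with no children): A, C, D, G, J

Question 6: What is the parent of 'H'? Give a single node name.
Scan adjacency: H appears as child of B

Answer: B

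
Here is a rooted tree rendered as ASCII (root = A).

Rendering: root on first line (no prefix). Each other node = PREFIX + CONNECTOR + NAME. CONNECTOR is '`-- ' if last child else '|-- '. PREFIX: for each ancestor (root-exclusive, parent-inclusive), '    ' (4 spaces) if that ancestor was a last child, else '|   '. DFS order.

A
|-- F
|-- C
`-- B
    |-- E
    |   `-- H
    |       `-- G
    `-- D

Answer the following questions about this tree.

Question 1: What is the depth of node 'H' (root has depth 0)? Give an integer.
Answer: 3

Derivation:
Path from root to H: A -> B -> E -> H
Depth = number of edges = 3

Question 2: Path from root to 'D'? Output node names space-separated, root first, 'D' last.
Walk down from root: A -> B -> D

Answer: A B D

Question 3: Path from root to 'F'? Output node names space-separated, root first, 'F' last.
Answer: A F

Derivation:
Walk down from root: A -> F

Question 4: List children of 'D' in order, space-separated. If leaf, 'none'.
Node D's children (from adjacency): (leaf)

Answer: none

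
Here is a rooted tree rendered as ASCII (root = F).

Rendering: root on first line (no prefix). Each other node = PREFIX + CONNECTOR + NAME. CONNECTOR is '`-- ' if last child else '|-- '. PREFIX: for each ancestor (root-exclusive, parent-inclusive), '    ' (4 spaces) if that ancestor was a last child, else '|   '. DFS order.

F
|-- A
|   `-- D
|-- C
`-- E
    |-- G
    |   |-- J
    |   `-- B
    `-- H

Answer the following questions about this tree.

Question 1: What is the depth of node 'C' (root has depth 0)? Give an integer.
Answer: 1

Derivation:
Path from root to C: F -> C
Depth = number of edges = 1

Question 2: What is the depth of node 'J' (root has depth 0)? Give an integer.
Answer: 3

Derivation:
Path from root to J: F -> E -> G -> J
Depth = number of edges = 3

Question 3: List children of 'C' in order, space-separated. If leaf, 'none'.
Answer: none

Derivation:
Node C's children (from adjacency): (leaf)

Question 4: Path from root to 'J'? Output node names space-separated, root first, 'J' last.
Answer: F E G J

Derivation:
Walk down from root: F -> E -> G -> J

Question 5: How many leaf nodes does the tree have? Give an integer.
Leaves (nodes with no children): B, C, D, H, J

Answer: 5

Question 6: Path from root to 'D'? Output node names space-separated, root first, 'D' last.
Walk down from root: F -> A -> D

Answer: F A D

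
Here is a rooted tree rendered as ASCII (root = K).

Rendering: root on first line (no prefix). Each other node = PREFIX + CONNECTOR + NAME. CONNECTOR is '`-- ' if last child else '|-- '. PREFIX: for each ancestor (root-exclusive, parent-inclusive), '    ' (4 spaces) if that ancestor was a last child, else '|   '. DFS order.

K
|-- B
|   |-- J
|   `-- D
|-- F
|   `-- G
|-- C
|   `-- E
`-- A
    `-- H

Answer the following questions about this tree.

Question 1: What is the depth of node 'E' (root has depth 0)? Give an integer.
Path from root to E: K -> C -> E
Depth = number of edges = 2

Answer: 2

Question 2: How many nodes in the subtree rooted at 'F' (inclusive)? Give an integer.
Subtree rooted at F contains: F, G
Count = 2

Answer: 2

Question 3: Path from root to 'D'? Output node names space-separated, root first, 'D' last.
Answer: K B D

Derivation:
Walk down from root: K -> B -> D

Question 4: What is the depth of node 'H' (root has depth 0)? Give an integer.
Answer: 2

Derivation:
Path from root to H: K -> A -> H
Depth = number of edges = 2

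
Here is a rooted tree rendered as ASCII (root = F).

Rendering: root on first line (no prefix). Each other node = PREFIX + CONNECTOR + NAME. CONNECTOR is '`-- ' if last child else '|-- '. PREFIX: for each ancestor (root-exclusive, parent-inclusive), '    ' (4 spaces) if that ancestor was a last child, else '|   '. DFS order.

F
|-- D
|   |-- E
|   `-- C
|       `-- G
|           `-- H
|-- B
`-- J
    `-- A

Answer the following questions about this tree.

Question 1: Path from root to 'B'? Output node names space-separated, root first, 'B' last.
Answer: F B

Derivation:
Walk down from root: F -> B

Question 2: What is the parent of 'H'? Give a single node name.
Scan adjacency: H appears as child of G

Answer: G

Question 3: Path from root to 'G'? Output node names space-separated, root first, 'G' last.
Walk down from root: F -> D -> C -> G

Answer: F D C G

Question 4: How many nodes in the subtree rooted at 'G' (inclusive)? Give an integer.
Subtree rooted at G contains: G, H
Count = 2

Answer: 2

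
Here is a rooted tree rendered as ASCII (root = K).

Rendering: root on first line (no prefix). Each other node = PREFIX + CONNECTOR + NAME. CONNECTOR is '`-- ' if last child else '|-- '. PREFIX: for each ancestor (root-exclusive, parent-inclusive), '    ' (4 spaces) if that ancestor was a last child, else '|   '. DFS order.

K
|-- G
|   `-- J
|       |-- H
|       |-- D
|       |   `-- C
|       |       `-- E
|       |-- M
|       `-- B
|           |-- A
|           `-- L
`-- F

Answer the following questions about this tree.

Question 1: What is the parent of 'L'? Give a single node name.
Scan adjacency: L appears as child of B

Answer: B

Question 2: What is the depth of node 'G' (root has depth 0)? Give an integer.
Answer: 1

Derivation:
Path from root to G: K -> G
Depth = number of edges = 1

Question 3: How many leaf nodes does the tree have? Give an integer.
Answer: 6

Derivation:
Leaves (nodes with no children): A, E, F, H, L, M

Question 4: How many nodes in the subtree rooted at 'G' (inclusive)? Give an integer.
Subtree rooted at G contains: A, B, C, D, E, G, H, J, L, M
Count = 10

Answer: 10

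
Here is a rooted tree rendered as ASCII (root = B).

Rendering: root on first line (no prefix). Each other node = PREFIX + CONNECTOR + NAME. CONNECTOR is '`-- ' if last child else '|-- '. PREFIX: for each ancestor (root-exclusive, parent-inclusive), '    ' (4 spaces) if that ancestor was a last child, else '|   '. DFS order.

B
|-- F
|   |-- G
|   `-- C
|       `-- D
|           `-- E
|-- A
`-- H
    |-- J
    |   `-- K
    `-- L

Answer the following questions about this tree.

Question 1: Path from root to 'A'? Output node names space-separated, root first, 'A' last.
Answer: B A

Derivation:
Walk down from root: B -> A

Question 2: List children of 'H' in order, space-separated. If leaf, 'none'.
Answer: J L

Derivation:
Node H's children (from adjacency): J, L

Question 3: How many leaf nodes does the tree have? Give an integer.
Answer: 5

Derivation:
Leaves (nodes with no children): A, E, G, K, L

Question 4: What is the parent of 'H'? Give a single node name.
Scan adjacency: H appears as child of B

Answer: B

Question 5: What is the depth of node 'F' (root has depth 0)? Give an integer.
Answer: 1

Derivation:
Path from root to F: B -> F
Depth = number of edges = 1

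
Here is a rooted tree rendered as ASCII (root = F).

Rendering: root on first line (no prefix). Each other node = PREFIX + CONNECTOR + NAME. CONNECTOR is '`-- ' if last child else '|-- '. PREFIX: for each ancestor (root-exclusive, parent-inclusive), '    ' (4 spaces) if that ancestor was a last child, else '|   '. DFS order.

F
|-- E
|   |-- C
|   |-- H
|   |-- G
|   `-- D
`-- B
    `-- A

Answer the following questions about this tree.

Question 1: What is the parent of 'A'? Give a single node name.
Scan adjacency: A appears as child of B

Answer: B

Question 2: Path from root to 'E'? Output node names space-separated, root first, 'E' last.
Answer: F E

Derivation:
Walk down from root: F -> E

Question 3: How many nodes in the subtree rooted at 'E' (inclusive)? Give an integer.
Answer: 5

Derivation:
Subtree rooted at E contains: C, D, E, G, H
Count = 5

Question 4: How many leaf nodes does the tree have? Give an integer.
Answer: 5

Derivation:
Leaves (nodes with no children): A, C, D, G, H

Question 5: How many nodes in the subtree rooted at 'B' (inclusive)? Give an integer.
Subtree rooted at B contains: A, B
Count = 2

Answer: 2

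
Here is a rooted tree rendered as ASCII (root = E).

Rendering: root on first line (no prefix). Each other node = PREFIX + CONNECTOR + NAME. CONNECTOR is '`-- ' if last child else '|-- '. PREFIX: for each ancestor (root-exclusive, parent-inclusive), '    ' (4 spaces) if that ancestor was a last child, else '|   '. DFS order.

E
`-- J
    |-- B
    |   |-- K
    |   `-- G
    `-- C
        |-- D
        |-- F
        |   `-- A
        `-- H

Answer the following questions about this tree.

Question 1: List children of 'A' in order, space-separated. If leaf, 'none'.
Answer: none

Derivation:
Node A's children (from adjacency): (leaf)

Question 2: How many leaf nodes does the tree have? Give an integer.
Leaves (nodes with no children): A, D, G, H, K

Answer: 5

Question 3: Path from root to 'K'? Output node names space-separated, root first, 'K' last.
Walk down from root: E -> J -> B -> K

Answer: E J B K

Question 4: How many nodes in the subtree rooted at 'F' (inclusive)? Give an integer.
Answer: 2

Derivation:
Subtree rooted at F contains: A, F
Count = 2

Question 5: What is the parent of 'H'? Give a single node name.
Scan adjacency: H appears as child of C

Answer: C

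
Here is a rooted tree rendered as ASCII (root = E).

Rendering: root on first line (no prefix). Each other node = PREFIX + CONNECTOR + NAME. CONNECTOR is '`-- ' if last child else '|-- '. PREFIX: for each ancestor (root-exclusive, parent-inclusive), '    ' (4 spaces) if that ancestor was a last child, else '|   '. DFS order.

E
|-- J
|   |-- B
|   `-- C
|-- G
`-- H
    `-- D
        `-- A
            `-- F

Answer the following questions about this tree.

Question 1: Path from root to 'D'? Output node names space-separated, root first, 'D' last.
Answer: E H D

Derivation:
Walk down from root: E -> H -> D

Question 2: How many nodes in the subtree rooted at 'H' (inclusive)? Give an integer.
Answer: 4

Derivation:
Subtree rooted at H contains: A, D, F, H
Count = 4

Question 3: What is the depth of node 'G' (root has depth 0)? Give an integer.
Path from root to G: E -> G
Depth = number of edges = 1

Answer: 1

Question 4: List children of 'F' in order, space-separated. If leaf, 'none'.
Answer: none

Derivation:
Node F's children (from adjacency): (leaf)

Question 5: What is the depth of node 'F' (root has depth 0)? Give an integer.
Path from root to F: E -> H -> D -> A -> F
Depth = number of edges = 4

Answer: 4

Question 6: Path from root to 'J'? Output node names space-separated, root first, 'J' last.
Walk down from root: E -> J

Answer: E J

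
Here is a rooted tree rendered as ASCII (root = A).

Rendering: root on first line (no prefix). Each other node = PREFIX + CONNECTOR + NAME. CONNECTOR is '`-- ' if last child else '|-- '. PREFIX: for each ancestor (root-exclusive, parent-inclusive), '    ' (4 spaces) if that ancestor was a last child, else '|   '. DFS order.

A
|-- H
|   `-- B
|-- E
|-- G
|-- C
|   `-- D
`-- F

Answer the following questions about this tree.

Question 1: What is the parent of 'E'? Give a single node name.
Answer: A

Derivation:
Scan adjacency: E appears as child of A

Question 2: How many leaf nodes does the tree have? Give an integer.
Answer: 5

Derivation:
Leaves (nodes with no children): B, D, E, F, G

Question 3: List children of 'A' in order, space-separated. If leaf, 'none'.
Node A's children (from adjacency): H, E, G, C, F

Answer: H E G C F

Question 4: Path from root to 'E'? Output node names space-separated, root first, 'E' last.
Walk down from root: A -> E

Answer: A E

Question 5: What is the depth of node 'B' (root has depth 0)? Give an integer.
Path from root to B: A -> H -> B
Depth = number of edges = 2

Answer: 2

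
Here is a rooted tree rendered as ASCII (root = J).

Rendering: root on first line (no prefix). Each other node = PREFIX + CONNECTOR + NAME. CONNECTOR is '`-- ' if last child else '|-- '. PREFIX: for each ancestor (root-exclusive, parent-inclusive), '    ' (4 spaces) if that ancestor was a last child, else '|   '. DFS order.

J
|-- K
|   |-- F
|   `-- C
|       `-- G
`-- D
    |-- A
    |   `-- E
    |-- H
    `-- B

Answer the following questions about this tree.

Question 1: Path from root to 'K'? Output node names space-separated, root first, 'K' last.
Walk down from root: J -> K

Answer: J K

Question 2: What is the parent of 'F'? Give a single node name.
Answer: K

Derivation:
Scan adjacency: F appears as child of K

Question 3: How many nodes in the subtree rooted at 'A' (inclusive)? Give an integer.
Subtree rooted at A contains: A, E
Count = 2

Answer: 2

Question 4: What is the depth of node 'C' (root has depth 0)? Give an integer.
Answer: 2

Derivation:
Path from root to C: J -> K -> C
Depth = number of edges = 2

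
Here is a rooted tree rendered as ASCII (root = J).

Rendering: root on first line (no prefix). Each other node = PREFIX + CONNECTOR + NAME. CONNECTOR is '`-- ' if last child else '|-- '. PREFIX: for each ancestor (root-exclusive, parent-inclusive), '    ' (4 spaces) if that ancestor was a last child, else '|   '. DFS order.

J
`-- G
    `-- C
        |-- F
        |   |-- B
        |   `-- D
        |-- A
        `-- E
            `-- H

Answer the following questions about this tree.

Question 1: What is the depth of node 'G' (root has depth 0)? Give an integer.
Path from root to G: J -> G
Depth = number of edges = 1

Answer: 1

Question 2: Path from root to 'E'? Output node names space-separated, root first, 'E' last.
Walk down from root: J -> G -> C -> E

Answer: J G C E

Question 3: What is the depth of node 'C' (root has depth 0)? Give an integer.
Answer: 2

Derivation:
Path from root to C: J -> G -> C
Depth = number of edges = 2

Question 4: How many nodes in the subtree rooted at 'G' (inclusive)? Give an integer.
Answer: 8

Derivation:
Subtree rooted at G contains: A, B, C, D, E, F, G, H
Count = 8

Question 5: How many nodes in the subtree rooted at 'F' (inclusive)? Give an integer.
Answer: 3

Derivation:
Subtree rooted at F contains: B, D, F
Count = 3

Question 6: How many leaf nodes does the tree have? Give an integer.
Leaves (nodes with no children): A, B, D, H

Answer: 4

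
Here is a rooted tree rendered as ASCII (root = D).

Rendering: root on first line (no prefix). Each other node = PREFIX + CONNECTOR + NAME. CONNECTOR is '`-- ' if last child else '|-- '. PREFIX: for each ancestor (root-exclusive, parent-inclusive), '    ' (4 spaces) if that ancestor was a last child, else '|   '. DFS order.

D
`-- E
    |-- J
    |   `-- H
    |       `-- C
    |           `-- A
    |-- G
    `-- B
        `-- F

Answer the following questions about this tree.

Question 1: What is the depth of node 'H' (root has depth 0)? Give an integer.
Path from root to H: D -> E -> J -> H
Depth = number of edges = 3

Answer: 3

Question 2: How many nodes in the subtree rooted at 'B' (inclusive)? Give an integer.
Answer: 2

Derivation:
Subtree rooted at B contains: B, F
Count = 2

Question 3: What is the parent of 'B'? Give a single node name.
Answer: E

Derivation:
Scan adjacency: B appears as child of E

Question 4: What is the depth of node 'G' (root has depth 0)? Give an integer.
Answer: 2

Derivation:
Path from root to G: D -> E -> G
Depth = number of edges = 2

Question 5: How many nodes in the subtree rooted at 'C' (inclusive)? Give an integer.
Answer: 2

Derivation:
Subtree rooted at C contains: A, C
Count = 2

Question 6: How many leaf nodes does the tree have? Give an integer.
Leaves (nodes with no children): A, F, G

Answer: 3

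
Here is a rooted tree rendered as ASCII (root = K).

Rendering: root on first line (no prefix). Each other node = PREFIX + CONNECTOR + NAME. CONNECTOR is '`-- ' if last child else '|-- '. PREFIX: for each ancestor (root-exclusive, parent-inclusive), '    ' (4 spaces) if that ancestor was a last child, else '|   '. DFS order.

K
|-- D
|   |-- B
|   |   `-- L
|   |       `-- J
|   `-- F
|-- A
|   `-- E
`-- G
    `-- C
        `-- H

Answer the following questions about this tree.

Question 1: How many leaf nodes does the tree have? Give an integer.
Leaves (nodes with no children): E, F, H, J

Answer: 4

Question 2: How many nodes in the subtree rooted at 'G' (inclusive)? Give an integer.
Subtree rooted at G contains: C, G, H
Count = 3

Answer: 3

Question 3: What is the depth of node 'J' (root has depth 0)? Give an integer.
Answer: 4

Derivation:
Path from root to J: K -> D -> B -> L -> J
Depth = number of edges = 4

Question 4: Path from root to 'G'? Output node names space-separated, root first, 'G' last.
Walk down from root: K -> G

Answer: K G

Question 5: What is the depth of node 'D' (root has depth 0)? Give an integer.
Path from root to D: K -> D
Depth = number of edges = 1

Answer: 1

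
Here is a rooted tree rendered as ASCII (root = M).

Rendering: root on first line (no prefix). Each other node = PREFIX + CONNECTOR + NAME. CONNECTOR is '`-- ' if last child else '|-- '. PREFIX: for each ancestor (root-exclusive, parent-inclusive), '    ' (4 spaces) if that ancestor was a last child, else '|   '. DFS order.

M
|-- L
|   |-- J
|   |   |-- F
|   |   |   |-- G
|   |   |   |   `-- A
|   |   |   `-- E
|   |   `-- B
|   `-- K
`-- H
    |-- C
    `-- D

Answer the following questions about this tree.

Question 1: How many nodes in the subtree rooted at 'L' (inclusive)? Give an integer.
Subtree rooted at L contains: A, B, E, F, G, J, K, L
Count = 8

Answer: 8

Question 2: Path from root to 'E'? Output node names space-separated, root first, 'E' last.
Walk down from root: M -> L -> J -> F -> E

Answer: M L J F E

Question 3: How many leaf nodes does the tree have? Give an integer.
Answer: 6

Derivation:
Leaves (nodes with no children): A, B, C, D, E, K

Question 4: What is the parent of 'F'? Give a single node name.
Answer: J

Derivation:
Scan adjacency: F appears as child of J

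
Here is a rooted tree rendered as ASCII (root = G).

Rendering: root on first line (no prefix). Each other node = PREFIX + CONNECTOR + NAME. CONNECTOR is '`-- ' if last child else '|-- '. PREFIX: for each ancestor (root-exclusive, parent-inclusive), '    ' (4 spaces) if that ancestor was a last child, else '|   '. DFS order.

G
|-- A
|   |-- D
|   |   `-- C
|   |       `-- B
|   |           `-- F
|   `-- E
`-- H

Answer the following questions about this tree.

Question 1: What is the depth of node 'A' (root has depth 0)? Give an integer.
Answer: 1

Derivation:
Path from root to A: G -> A
Depth = number of edges = 1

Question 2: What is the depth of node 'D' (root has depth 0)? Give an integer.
Path from root to D: G -> A -> D
Depth = number of edges = 2

Answer: 2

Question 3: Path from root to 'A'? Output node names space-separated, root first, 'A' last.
Answer: G A

Derivation:
Walk down from root: G -> A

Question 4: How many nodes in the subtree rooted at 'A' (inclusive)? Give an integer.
Answer: 6

Derivation:
Subtree rooted at A contains: A, B, C, D, E, F
Count = 6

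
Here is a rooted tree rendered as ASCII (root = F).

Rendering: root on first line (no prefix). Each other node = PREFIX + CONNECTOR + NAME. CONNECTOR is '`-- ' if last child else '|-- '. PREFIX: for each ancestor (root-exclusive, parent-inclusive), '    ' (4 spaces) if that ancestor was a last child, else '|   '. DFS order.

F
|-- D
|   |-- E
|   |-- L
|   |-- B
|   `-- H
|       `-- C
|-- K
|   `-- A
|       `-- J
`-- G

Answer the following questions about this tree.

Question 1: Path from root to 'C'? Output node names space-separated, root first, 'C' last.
Answer: F D H C

Derivation:
Walk down from root: F -> D -> H -> C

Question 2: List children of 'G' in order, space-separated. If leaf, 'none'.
Answer: none

Derivation:
Node G's children (from adjacency): (leaf)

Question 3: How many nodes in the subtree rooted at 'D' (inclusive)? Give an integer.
Subtree rooted at D contains: B, C, D, E, H, L
Count = 6

Answer: 6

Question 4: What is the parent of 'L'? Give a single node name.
Answer: D

Derivation:
Scan adjacency: L appears as child of D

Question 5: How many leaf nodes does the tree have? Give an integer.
Leaves (nodes with no children): B, C, E, G, J, L

Answer: 6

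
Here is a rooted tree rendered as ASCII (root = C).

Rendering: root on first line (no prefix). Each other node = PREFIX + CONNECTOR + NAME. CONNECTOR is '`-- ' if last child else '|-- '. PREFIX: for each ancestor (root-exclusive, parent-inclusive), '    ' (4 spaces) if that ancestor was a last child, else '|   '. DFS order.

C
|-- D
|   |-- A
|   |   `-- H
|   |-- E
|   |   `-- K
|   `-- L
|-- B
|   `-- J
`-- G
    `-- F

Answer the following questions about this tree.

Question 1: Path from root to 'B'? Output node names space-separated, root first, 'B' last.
Answer: C B

Derivation:
Walk down from root: C -> B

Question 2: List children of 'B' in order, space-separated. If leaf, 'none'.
Answer: J

Derivation:
Node B's children (from adjacency): J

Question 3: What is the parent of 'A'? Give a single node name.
Answer: D

Derivation:
Scan adjacency: A appears as child of D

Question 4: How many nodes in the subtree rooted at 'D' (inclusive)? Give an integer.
Answer: 6

Derivation:
Subtree rooted at D contains: A, D, E, H, K, L
Count = 6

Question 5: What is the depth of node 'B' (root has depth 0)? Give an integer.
Path from root to B: C -> B
Depth = number of edges = 1

Answer: 1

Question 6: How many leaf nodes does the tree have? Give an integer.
Leaves (nodes with no children): F, H, J, K, L

Answer: 5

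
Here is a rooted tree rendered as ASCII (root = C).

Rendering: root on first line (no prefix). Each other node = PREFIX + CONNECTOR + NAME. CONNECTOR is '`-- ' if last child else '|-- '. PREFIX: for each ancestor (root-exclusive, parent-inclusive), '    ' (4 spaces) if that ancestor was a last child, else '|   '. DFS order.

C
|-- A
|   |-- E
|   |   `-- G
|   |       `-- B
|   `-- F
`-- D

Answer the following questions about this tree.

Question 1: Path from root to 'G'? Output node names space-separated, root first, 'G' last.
Walk down from root: C -> A -> E -> G

Answer: C A E G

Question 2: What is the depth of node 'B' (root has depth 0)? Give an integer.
Path from root to B: C -> A -> E -> G -> B
Depth = number of edges = 4

Answer: 4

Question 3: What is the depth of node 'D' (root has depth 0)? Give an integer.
Answer: 1

Derivation:
Path from root to D: C -> D
Depth = number of edges = 1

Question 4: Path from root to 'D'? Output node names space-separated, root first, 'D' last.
Walk down from root: C -> D

Answer: C D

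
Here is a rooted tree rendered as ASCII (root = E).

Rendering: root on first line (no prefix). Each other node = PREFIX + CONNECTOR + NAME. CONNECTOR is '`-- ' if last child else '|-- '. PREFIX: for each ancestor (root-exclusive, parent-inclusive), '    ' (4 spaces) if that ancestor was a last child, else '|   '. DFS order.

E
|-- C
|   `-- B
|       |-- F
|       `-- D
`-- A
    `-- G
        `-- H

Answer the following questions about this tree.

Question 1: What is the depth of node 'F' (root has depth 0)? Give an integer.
Answer: 3

Derivation:
Path from root to F: E -> C -> B -> F
Depth = number of edges = 3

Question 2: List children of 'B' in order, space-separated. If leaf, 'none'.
Node B's children (from adjacency): F, D

Answer: F D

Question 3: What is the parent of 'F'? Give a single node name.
Scan adjacency: F appears as child of B

Answer: B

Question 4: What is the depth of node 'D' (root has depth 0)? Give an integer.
Path from root to D: E -> C -> B -> D
Depth = number of edges = 3

Answer: 3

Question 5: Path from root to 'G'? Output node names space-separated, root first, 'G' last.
Walk down from root: E -> A -> G

Answer: E A G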